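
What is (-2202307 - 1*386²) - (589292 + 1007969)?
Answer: -3948564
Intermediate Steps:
(-2202307 - 1*386²) - (589292 + 1007969) = (-2202307 - 1*148996) - 1*1597261 = (-2202307 - 148996) - 1597261 = -2351303 - 1597261 = -3948564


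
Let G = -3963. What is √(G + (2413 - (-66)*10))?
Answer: I*√890 ≈ 29.833*I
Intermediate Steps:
√(G + (2413 - (-66)*10)) = √(-3963 + (2413 - (-66)*10)) = √(-3963 + (2413 - 1*(-660))) = √(-3963 + (2413 + 660)) = √(-3963 + 3073) = √(-890) = I*√890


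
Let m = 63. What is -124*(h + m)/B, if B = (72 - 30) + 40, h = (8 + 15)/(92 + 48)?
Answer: -274133/2870 ≈ -95.517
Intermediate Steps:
h = 23/140 ≈ 0.16429
B = 82 (B = 42 + 40 = 82)
-124*(h + m)/B = -124*(23/140 + 63)/82 = -274133/(35*82) = -124*8843/11480 = -274133/2870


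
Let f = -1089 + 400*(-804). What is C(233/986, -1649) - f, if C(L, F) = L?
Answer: 318171587/986 ≈ 3.2269e+5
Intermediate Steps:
f = -322689 (f = -1089 - 321600 = -322689)
C(233/986, -1649) - f = 233/986 - 1*(-322689) = 233*(1/986) + 322689 = 233/986 + 322689 = 318171587/986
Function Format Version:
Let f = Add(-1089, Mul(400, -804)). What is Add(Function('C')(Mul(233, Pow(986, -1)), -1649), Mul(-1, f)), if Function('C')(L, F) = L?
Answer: Rational(318171587, 986) ≈ 3.2269e+5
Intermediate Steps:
f = -322689 (f = Add(-1089, -321600) = -322689)
Add(Function('C')(Mul(233, Pow(986, -1)), -1649), Mul(-1, f)) = Add(Mul(233, Pow(986, -1)), Mul(-1, -322689)) = Add(Mul(233, Rational(1, 986)), 322689) = Add(Rational(233, 986), 322689) = Rational(318171587, 986)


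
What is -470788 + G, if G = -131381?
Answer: -602169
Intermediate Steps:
-470788 + G = -470788 - 131381 = -602169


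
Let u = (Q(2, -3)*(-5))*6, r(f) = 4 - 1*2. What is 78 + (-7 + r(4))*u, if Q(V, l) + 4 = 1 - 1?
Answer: -522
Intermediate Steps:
Q(V, l) = -4 (Q(V, l) = -4 + (1 - 1) = -4 + 0 = -4)
r(f) = 2 (r(f) = 4 - 2 = 2)
u = 120 (u = -4*(-5)*6 = 20*6 = 120)
78 + (-7 + r(4))*u = 78 + (-7 + 2)*120 = 78 - 5*120 = 78 - 600 = -522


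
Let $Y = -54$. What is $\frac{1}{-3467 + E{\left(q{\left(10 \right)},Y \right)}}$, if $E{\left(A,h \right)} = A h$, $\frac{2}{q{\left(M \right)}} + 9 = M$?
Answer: $- \frac{1}{3575} \approx -0.00027972$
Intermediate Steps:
$q{\left(M \right)} = \frac{2}{-9 + M}$
$\frac{1}{-3467 + E{\left(q{\left(10 \right)},Y \right)}} = \frac{1}{-3467 + \frac{2}{-9 + 10} \left(-54\right)} = \frac{1}{-3467 + \frac{2}{1} \left(-54\right)} = \frac{1}{-3467 + 2 \cdot 1 \left(-54\right)} = \frac{1}{-3467 + 2 \left(-54\right)} = \frac{1}{-3467 - 108} = \frac{1}{-3575} = - \frac{1}{3575}$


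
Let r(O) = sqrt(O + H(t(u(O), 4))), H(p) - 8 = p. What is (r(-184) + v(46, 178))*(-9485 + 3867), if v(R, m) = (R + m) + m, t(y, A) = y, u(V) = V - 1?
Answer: -2258436 - 106742*I ≈ -2.2584e+6 - 1.0674e+5*I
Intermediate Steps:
u(V) = -1 + V
v(R, m) = R + 2*m
H(p) = 8 + p
r(O) = sqrt(7 + 2*O) (r(O) = sqrt(O + (8 + (-1 + O))) = sqrt(O + (7 + O)) = sqrt(7 + 2*O))
(r(-184) + v(46, 178))*(-9485 + 3867) = (sqrt(7 + 2*(-184)) + (46 + 2*178))*(-9485 + 3867) = (sqrt(7 - 368) + (46 + 356))*(-5618) = (sqrt(-361) + 402)*(-5618) = (19*I + 402)*(-5618) = (402 + 19*I)*(-5618) = -2258436 - 106742*I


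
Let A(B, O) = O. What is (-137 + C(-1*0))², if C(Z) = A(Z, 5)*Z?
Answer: 18769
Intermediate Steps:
C(Z) = 5*Z
(-137 + C(-1*0))² = (-137 + 5*(-1*0))² = (-137 + 5*0)² = (-137 + 0)² = (-137)² = 18769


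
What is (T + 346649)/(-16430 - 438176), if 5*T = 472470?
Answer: -441143/454606 ≈ -0.97039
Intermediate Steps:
T = 94494 (T = (1/5)*472470 = 94494)
(T + 346649)/(-16430 - 438176) = (94494 + 346649)/(-16430 - 438176) = 441143/(-454606) = 441143*(-1/454606) = -441143/454606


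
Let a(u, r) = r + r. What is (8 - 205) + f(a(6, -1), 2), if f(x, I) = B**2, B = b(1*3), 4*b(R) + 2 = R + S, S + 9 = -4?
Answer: -188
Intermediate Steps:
S = -13 (S = -9 - 4 = -13)
a(u, r) = 2*r
b(R) = -15/4 + R/4 (b(R) = -1/2 + (R - 13)/4 = -1/2 + (-13 + R)/4 = -1/2 + (-13/4 + R/4) = -15/4 + R/4)
B = -3 (B = -15/4 + (1*3)/4 = -15/4 + (1/4)*3 = -15/4 + 3/4 = -3)
f(x, I) = 9 (f(x, I) = (-3)**2 = 9)
(8 - 205) + f(a(6, -1), 2) = (8 - 205) + 9 = -197 + 9 = -188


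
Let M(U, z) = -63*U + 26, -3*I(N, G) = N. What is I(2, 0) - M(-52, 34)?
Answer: -9908/3 ≈ -3302.7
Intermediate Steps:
I(N, G) = -N/3
M(U, z) = 26 - 63*U
I(2, 0) - M(-52, 34) = -⅓*2 - (26 - 63*(-52)) = -⅔ - (26 + 3276) = -⅔ - 1*3302 = -⅔ - 3302 = -9908/3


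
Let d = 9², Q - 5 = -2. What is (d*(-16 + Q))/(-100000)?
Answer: 1053/100000 ≈ 0.010530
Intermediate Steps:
Q = 3 (Q = 5 - 2 = 3)
d = 81
(d*(-16 + Q))/(-100000) = (81*(-16 + 3))/(-100000) = (81*(-13))*(-1/100000) = -1053*(-1/100000) = 1053/100000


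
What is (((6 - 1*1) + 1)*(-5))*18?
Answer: -540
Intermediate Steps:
(((6 - 1*1) + 1)*(-5))*18 = (((6 - 1) + 1)*(-5))*18 = ((5 + 1)*(-5))*18 = (6*(-5))*18 = -30*18 = -540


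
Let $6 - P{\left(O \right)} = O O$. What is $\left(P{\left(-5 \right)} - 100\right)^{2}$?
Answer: $14161$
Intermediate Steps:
$P{\left(O \right)} = 6 - O^{2}$ ($P{\left(O \right)} = 6 - O O = 6 - O^{2}$)
$\left(P{\left(-5 \right)} - 100\right)^{2} = \left(\left(6 - \left(-5\right)^{2}\right) - 100\right)^{2} = \left(\left(6 - 25\right) - 100\right)^{2} = \left(-19 - 100\right)^{2} = \left(-119\right)^{2} = 14161$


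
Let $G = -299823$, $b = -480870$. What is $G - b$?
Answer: $181047$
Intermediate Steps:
$G - b = -299823 - -480870 = -299823 + 480870 = 181047$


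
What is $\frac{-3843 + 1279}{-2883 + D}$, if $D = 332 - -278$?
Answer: $\frac{2564}{2273} \approx 1.128$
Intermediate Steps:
$D = 610$ ($D = 332 + 278 = 610$)
$\frac{-3843 + 1279}{-2883 + D} = \frac{-3843 + 1279}{-2883 + 610} = - \frac{2564}{-2273} = \left(-2564\right) \left(- \frac{1}{2273}\right) = \frac{2564}{2273}$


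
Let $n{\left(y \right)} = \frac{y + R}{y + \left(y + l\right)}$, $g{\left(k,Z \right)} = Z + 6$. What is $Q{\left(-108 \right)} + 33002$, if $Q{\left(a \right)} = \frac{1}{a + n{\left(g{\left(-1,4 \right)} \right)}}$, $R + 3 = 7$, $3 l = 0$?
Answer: $\frac{35411136}{1073} \approx 33002.0$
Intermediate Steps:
$l = 0$ ($l = \frac{1}{3} \cdot 0 = 0$)
$g{\left(k,Z \right)} = 6 + Z$
$R = 4$ ($R = -3 + 7 = 4$)
$n{\left(y \right)} = \frac{4 + y}{2 y}$ ($n{\left(y \right)} = \frac{y + 4}{y + \left(y + 0\right)} = \frac{4 + y}{y + y} = \frac{4 + y}{2 y}$)
$Q{\left(a \right)} = \frac{1}{\frac{7}{10} + a}$ ($Q{\left(a \right)} = \frac{1}{a + \frac{4 + \left(6 + 4\right)}{2 \left(6 + 4\right)}} = \frac{1}{a + \frac{4 + 10}{2 \cdot 10}} = \frac{1}{a + \frac{1}{2} \cdot \frac{1}{10} \cdot 14} = \frac{1}{a + \frac{7}{10}} = \frac{1}{\frac{7}{10} + a}$)
$Q{\left(-108 \right)} + 33002 = \frac{10}{7 + 10 \left(-108\right)} + 33002 = \frac{10}{7 - 1080} + 33002 = \frac{10}{-1073} + 33002 = 10 \left(- \frac{1}{1073}\right) + 33002 = - \frac{10}{1073} + 33002 = \frac{35411136}{1073}$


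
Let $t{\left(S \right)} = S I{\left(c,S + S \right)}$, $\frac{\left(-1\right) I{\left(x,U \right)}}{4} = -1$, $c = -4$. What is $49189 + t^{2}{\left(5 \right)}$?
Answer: $49589$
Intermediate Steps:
$I{\left(x,U \right)} = 4$ ($I{\left(x,U \right)} = \left(-4\right) \left(-1\right) = 4$)
$t{\left(S \right)} = 4 S$ ($t{\left(S \right)} = S 4 = 4 S$)
$49189 + t^{2}{\left(5 \right)} = 49189 + \left(4 \cdot 5\right)^{2} = 49189 + 20^{2} = 49189 + 400 = 49589$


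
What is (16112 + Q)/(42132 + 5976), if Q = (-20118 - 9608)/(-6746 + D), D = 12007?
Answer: 42367753/126548094 ≈ 0.33480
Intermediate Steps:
Q = -29726/5261 (Q = (-20118 - 9608)/(-6746 + 12007) = -29726/5261 ≈ -5.6503)
(16112 + Q)/(42132 + 5976) = (16112 - 29726/5261)/(42132 + 5976) = (84735506/5261)/48108 = (84735506/5261)*(1/48108) = 42367753/126548094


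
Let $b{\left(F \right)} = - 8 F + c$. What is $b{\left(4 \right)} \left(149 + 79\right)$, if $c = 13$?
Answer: $-4332$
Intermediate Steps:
$b{\left(F \right)} = 13 - 8 F$ ($b{\left(F \right)} = - 8 F + 13 = 13 - 8 F$)
$b{\left(4 \right)} \left(149 + 79\right) = \left(13 - 32\right) \left(149 + 79\right) = \left(13 - 32\right) 228 = \left(-19\right) 228 = -4332$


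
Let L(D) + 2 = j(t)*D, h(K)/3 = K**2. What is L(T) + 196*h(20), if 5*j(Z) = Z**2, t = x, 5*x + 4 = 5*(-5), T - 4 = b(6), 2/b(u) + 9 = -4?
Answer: 15289552/65 ≈ 2.3522e+5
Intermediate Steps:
b(u) = -2/13 (b(u) = 2/(-9 - 4) = 2/(-13) = 2*(-1/13) = -2/13)
T = 50/13 (T = 4 - 2/13 = 50/13 ≈ 3.8462)
x = -29/5 (x = -4/5 + (5*(-5))/5 = -4/5 + (1/5)*(-25) = -4/5 - 5 = -29/5 ≈ -5.8000)
t = -29/5 ≈ -5.8000
h(K) = 3*K**2
j(Z) = Z**2/5
L(D) = -2 + 841*D/125 (L(D) = -2 + ((-29/5)**2/5)*D = -2 + ((1/5)*(841/25))*D = -2 + 841*D/125)
L(T) + 196*h(20) = (-2 + (841/125)*(50/13)) + 196*(3*20**2) = (-2 + 1682/65) + 196*(3*400) = 1552/65 + 196*1200 = 1552/65 + 235200 = 15289552/65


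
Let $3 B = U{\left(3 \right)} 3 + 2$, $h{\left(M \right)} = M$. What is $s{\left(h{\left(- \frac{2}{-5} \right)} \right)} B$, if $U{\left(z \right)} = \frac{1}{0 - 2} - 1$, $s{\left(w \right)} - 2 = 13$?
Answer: $- \frac{25}{2} \approx -12.5$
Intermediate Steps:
$s{\left(w \right)} = 15$ ($s{\left(w \right)} = 2 + 13 = 15$)
$U{\left(z \right)} = - \frac{3}{2}$ ($U{\left(z \right)} = \frac{1}{-2} - 1 = - \frac{1}{2} - 1 = - \frac{3}{2}$)
$B = - \frac{5}{6}$ ($B = \frac{\left(- \frac{3}{2}\right) 3 + 2}{3} = \frac{- \frac{9}{2} + 2}{3} = \frac{1}{3} \left(- \frac{5}{2}\right) = - \frac{5}{6} \approx -0.83333$)
$s{\left(h{\left(- \frac{2}{-5} \right)} \right)} B = 15 \left(- \frac{5}{6}\right) = - \frac{25}{2}$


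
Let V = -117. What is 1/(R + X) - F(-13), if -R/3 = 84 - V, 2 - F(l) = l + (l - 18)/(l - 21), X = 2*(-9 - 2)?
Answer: -299409/21250 ≈ -14.090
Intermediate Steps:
X = -22 (X = 2*(-11) = -22)
F(l) = 2 - l - (-18 + l)/(-21 + l) (F(l) = 2 - (l + (l - 18)/(l - 21)) = 2 - (l + (-18 + l)/(-21 + l)) = 2 + (-l - (-18 + l)/(-21 + l)) = 2 - l - (-18 + l)/(-21 + l))
R = -603 (R = -3*(84 - 1*(-117)) = -3*(84 + 117) = -3*201 = -603)
1/(R + X) - F(-13) = 1/(-603 - 22) - (-24 - 1*(-13)**2 + 22*(-13))/(-21 - 13) = 1/(-625) - (-24 - 1*169 - 286)/(-34) = -1/625 - (-1)*(-24 - 169 - 286)/34 = -1/625 - (-1)*(-479)/34 = -1/625 - 1*479/34 = -1/625 - 479/34 = -299409/21250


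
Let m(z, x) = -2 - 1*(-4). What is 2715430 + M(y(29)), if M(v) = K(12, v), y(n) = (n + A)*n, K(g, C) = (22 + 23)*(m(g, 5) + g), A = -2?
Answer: 2716060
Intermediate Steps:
m(z, x) = 2 (m(z, x) = -2 + 4 = 2)
K(g, C) = 90 + 45*g (K(g, C) = (22 + 23)*(2 + g) = 45*(2 + g) = 90 + 45*g)
y(n) = n*(-2 + n) (y(n) = (n - 2)*n = (-2 + n)*n = n*(-2 + n))
M(v) = 630 (M(v) = 90 + 45*12 = 90 + 540 = 630)
2715430 + M(y(29)) = 2715430 + 630 = 2716060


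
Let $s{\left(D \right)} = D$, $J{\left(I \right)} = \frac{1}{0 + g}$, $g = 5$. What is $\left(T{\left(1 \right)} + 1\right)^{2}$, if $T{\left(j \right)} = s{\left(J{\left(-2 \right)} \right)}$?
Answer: $\frac{36}{25} \approx 1.44$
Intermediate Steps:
$J{\left(I \right)} = \frac{1}{5}$ ($J{\left(I \right)} = \frac{1}{0 + 5} = \frac{1}{5}$)
$T{\left(j \right)} = \frac{1}{5}$
$\left(T{\left(1 \right)} + 1\right)^{2} = \left(\frac{1}{5} + 1\right)^{2} = \left(\frac{6}{5}\right)^{2} = \frac{36}{25}$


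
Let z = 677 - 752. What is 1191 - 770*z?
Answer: 58941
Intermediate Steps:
z = -75
1191 - 770*z = 1191 - 770*(-75) = 1191 + 57750 = 58941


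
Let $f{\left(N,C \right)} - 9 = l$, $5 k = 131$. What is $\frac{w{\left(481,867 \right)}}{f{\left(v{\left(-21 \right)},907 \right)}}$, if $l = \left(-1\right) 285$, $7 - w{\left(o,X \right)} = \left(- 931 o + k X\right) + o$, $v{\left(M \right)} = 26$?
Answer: $- \frac{530777}{345} \approx -1538.5$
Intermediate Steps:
$k = \frac{131}{5}$ ($k = \frac{1}{5} \cdot 131 = \frac{131}{5} \approx 26.2$)
$w{\left(o,X \right)} = 7 + 930 o - \frac{131 X}{5}$ ($w{\left(o,X \right)} = 7 - \left(\left(- 931 o + \frac{131 X}{5}\right) + o\right) = 7 - \left(- 930 o + \frac{131 X}{5}\right) = 7 + 930 o - \frac{131 X}{5}$)
$l = -285$
$f{\left(N,C \right)} = -276$ ($f{\left(N,C \right)} = 9 - 285 = -276$)
$\frac{w{\left(481,867 \right)}}{f{\left(v{\left(-21 \right)},907 \right)}} = \frac{7 + 930 \cdot 481 - \frac{113577}{5}}{-276} = \left(7 + 447330 - \frac{113577}{5}\right) \left(- \frac{1}{276}\right) = \frac{2123108}{5} \left(- \frac{1}{276}\right) = - \frac{530777}{345}$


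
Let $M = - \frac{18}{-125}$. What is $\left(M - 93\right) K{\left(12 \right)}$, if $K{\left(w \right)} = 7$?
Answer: $- \frac{81249}{125} \approx -649.99$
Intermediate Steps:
$M = \frac{18}{125}$ ($M = \left(-18\right) \left(- \frac{1}{125}\right) = \frac{18}{125} \approx 0.144$)
$\left(M - 93\right) K{\left(12 \right)} = \left(\frac{18}{125} - 93\right) 7 = \left(- \frac{11607}{125}\right) 7 = - \frac{81249}{125}$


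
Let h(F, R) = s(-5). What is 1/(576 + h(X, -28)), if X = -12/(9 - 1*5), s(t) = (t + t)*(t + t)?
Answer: 1/676 ≈ 0.0014793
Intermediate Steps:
s(t) = 4*t² (s(t) = (2*t)*(2*t) = 4*t²)
X = -3 (X = -12/(9 - 5) = -12/4 = -12*¼ = -3)
h(F, R) = 100 (h(F, R) = 4*(-5)² = 4*25 = 100)
1/(576 + h(X, -28)) = 1/(576 + 100) = 1/676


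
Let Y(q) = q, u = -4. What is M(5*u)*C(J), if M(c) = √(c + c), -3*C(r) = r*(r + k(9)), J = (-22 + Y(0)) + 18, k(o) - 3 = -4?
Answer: -40*I*√10/3 ≈ -42.164*I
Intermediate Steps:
k(o) = -1 (k(o) = 3 - 4 = -1)
J = -4 (J = (-22 + 0) + 18 = -22 + 18 = -4)
C(r) = -r*(-1 + r)/3 (C(r) = -r*(r - 1)/3 = -r*(-1 + r)/3)
M(c) = √2*√c (M(c) = √(2*c) = √2*√c)
M(5*u)*C(J) = (√2*√(5*(-4)))*((⅓)*(-4)*(1 - 1*(-4))) = (√2*√(-20))*((⅓)*(-4)*(1 + 4)) = (√2*(2*I*√5))*((⅓)*(-4)*5) = (2*I*√10)*(-20/3) = -40*I*√10/3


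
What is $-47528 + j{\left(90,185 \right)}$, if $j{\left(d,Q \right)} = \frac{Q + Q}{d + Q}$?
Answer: $- \frac{2613966}{55} \approx -47527.0$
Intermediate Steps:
$j{\left(d,Q \right)} = \frac{2 Q}{Q + d}$
$-47528 + j{\left(90,185 \right)} = -47528 + 2 \cdot 185 \frac{1}{185 + 90} = -47528 + 2 \cdot 185 \cdot \frac{1}{275} = -47528 + \frac{74}{55} = - \frac{2613966}{55}$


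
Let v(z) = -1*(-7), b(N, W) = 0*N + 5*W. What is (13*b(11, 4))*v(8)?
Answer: 1820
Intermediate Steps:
b(N, W) = 5*W (b(N, W) = 0 + 5*W = 5*W)
v(z) = 7
(13*b(11, 4))*v(8) = (13*(5*4))*7 = (13*20)*7 = 260*7 = 1820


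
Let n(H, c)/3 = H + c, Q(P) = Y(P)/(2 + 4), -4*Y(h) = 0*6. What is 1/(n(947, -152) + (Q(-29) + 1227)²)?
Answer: 1/1507914 ≈ 6.6317e-7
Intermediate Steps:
Y(h) = 0 (Y(h) = -0*6 = -¼*0 = 0)
Q(P) = 0 (Q(P) = 0/(2 + 4) = 0/6 = (⅙)*0 = 0)
n(H, c) = 3*H + 3*c (n(H, c) = 3*(H + c) = 3*H + 3*c)
1/(n(947, -152) + (Q(-29) + 1227)²) = 1/((3*947 + 3*(-152)) + (0 + 1227)²) = 1/((2841 - 456) + 1227²) = 1/(2385 + 1505529) = 1/1507914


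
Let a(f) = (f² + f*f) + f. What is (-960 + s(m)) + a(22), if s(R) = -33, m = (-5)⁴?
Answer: -3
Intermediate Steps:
m = 625
a(f) = f + 2*f² (a(f) = (f² + f²) + f = 2*f² + f = f + 2*f²)
(-960 + s(m)) + a(22) = (-960 - 33) + 22*(1 + 2*22) = -993 + 22*(1 + 44) = -993 + 22*45 = -993 + 990 = -3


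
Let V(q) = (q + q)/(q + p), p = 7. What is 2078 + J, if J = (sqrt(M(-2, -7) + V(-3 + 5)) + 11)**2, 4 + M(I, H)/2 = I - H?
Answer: 19813/9 + 22*sqrt(22)/3 ≈ 2235.8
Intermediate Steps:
V(q) = 2*q/(7 + q) (V(q) = (q + q)/(q + 7) = (2*q)/(7 + q) = 2*q/(7 + q))
M(I, H) = -8 - 2*H + 2*I (M(I, H) = -8 + 2*(I - H) = -8 + (-2*H + 2*I) = -8 - 2*H + 2*I)
J = (11 + sqrt(22)/3)**2 (J = (sqrt((-8 - 2*(-7) + 2*(-2)) + 2*(-3 + 5)/(7 + (-3 + 5))) + 11)**2 = (sqrt((-8 + 14 - 4) + 2*2/(7 + 2)) + 11)**2 = (sqrt(2 + 2*2/9) + 11)**2 = (sqrt(2 + 2*2*(1/9)) + 11)**2 = (sqrt(2 + 4/9) + 11)**2 = (sqrt(22/9) + 11)**2 = (sqrt(22)/3 + 11)**2 = (11 + sqrt(22)/3)**2 ≈ 157.84)
2078 + J = 2078 + (33 + sqrt(22))**2/9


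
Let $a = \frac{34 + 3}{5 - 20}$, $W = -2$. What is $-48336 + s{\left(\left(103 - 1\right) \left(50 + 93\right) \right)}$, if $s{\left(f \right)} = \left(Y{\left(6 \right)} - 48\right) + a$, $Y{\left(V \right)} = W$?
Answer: $- \frac{725827}{15} \approx -48388.0$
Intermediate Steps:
$Y{\left(V \right)} = -2$
$a = - \frac{37}{15}$ ($a = \frac{37}{-15} = 37 \left(- \frac{1}{15}\right) = - \frac{37}{15} \approx -2.4667$)
$s{\left(f \right)} = - \frac{787}{15}$ ($s{\left(f \right)} = \left(-2 - 48\right) - \frac{37}{15} = -50 - \frac{37}{15} = - \frac{787}{15}$)
$-48336 + s{\left(\left(103 - 1\right) \left(50 + 93\right) \right)} = -48336 - \frac{787}{15} = - \frac{725827}{15}$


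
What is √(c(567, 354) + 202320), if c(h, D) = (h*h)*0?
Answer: 12*√1405 ≈ 449.80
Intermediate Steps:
c(h, D) = 0 (c(h, D) = h²*0 = 0)
√(c(567, 354) + 202320) = √(0 + 202320) = √202320 = 12*√1405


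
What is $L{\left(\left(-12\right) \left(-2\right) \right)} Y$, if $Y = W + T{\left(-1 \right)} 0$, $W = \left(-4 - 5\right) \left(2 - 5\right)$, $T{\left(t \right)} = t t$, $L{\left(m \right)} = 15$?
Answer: $405$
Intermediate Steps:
$T{\left(t \right)} = t^{2}$
$W = 27$ ($W = \left(-9\right) \left(-3\right) = 27$)
$Y = 27$ ($Y = 27 + \left(-1\right)^{2} \cdot 0 = 27 + 1 \cdot 0 = 27 + 0 = 27$)
$L{\left(\left(-12\right) \left(-2\right) \right)} Y = 15 \cdot 27 = 405$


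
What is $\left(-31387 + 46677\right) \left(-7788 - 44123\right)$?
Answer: $-793719190$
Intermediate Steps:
$\left(-31387 + 46677\right) \left(-7788 - 44123\right) = 15290 \left(-51911\right) = -793719190$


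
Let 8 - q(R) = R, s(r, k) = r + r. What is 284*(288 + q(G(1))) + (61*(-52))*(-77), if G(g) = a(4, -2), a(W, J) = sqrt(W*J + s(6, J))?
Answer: 327740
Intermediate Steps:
s(r, k) = 2*r
a(W, J) = sqrt(12 + J*W) (a(W, J) = sqrt(W*J + 2*6) = sqrt(J*W + 12) = sqrt(12 + J*W))
G(g) = 2 (G(g) = sqrt(12 - 2*4) = sqrt(12 - 8) = sqrt(4) = 2)
q(R) = 8 - R
284*(288 + q(G(1))) + (61*(-52))*(-77) = 284*(288 + (8 - 1*2)) + (61*(-52))*(-77) = 284*(288 + (8 - 2)) - 3172*(-77) = 284*(288 + 6) + 244244 = 284*294 + 244244 = 83496 + 244244 = 327740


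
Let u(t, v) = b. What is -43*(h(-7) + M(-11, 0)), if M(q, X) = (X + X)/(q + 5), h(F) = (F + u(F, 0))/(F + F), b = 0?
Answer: -43/2 ≈ -21.500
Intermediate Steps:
u(t, v) = 0
h(F) = ½ (h(F) = (F + 0)/(F + F) = F/((2*F)) = F*(1/(2*F)) = ½)
M(q, X) = 2*X/(5 + q) (M(q, X) = (2*X)/(5 + q) = 2*X/(5 + q))
-43*(h(-7) + M(-11, 0)) = -43*(½ + 2*0/(5 - 11)) = -43*(½ + 2*0/(-6)) = -43*(½ + 2*0*(-⅙)) = -43*(½ + 0) = -43*½ = -43/2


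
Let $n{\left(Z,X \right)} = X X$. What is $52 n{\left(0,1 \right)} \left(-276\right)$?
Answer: $-14352$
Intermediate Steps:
$n{\left(Z,X \right)} = X^{2}$
$52 n{\left(0,1 \right)} \left(-276\right) = 52 \cdot 1^{2} \left(-276\right) = 52 \cdot 1 \left(-276\right) = 52 \left(-276\right) = -14352$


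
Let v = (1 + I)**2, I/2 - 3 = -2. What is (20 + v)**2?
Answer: 841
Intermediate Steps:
I = 2 (I = 6 + 2*(-2) = 6 - 4 = 2)
v = 9 (v = (1 + 2)**2 = 3**2 = 9)
(20 + v)**2 = (20 + 9)**2 = 29**2 = 841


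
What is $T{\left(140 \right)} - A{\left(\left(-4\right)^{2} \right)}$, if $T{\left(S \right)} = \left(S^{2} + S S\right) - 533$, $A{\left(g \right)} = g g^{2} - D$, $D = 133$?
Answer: $34704$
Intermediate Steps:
$A{\left(g \right)} = -133 + g^{3}$ ($A{\left(g \right)} = g g^{2} - 133 = g^{3} - 133 = -133 + g^{3}$)
$T{\left(S \right)} = -533 + 2 S^{2}$ ($T{\left(S \right)} = \left(S^{2} + S^{2}\right) - 533 = 2 S^{2} - 533 = -533 + 2 S^{2}$)
$T{\left(140 \right)} - A{\left(\left(-4\right)^{2} \right)} = \left(-533 + 2 \cdot 140^{2}\right) - \left(-133 + \left(\left(-4\right)^{2}\right)^{3}\right) = \left(-533 + 2 \cdot 19600\right) - \left(-133 + 16^{3}\right) = \left(-533 + 39200\right) - \left(-133 + 4096\right) = 38667 - 3963 = 34704$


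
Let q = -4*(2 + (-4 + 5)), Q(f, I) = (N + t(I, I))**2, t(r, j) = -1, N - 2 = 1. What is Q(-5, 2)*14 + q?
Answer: 44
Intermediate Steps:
N = 3 (N = 2 + 1 = 3)
Q(f, I) = 4 (Q(f, I) = (3 - 1)**2 = 2**2 = 4)
q = -12 (q = -4*(2 + 1) = -4*3 = -12)
Q(-5, 2)*14 + q = 4*14 - 12 = 56 - 12 = 44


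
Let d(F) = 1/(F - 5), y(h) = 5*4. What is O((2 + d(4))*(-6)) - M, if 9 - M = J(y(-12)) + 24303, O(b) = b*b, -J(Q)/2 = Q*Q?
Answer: 23530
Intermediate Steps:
y(h) = 20
d(F) = 1/(-5 + F)
J(Q) = -2*Q**2 (J(Q) = -2*Q*Q = -2*Q**2)
O(b) = b**2
M = -23494 (M = 9 - (-2*20**2 + 24303) = 9 - (-2*400 + 24303) = 9 - (-800 + 24303) = 9 - 1*23503 = 9 - 23503 = -23494)
O((2 + d(4))*(-6)) - M = ((2 + 1/(-5 + 4))*(-6))**2 - 1*(-23494) = ((2 + 1/(-1))*(-6))**2 + 23494 = ((2 - 1)*(-6))**2 + 23494 = (1*(-6))**2 + 23494 = (-6)**2 + 23494 = 36 + 23494 = 23530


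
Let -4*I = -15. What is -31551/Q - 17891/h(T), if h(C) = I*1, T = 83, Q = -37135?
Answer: -106282235/22281 ≈ -4770.1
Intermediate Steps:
I = 15/4 (I = -¼*(-15) = 15/4 ≈ 3.7500)
h(C) = 15/4 (h(C) = (15/4)*1 = 15/4)
-31551/Q - 17891/h(T) = -31551/(-37135) - 17891/15/4 = -31551*(-1/37135) - 17891*4/15 = 31551/37135 - 71564/15 = -106282235/22281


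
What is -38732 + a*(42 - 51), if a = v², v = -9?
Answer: -39461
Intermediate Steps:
a = 81 (a = (-9)² = 81)
-38732 + a*(42 - 51) = -38732 + 81*(42 - 51) = -38732 + 81*(-9) = -38732 - 729 = -39461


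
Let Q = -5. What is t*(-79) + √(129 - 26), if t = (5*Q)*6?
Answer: 11850 + √103 ≈ 11860.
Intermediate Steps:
t = -150 (t = (5*(-5))*6 = -25*6 = -150)
t*(-79) + √(129 - 26) = -150*(-79) + √(129 - 26) = 11850 + √103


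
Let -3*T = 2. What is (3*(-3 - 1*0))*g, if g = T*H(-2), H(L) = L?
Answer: -12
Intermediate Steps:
T = -2/3 (T = -1/3*2 = -2/3 ≈ -0.66667)
g = 4/3 (g = -2/3*(-2) = 4/3 ≈ 1.3333)
(3*(-3 - 1*0))*g = (3*(-3 - 1*0))*(4/3) = (3*(-3 + 0))*(4/3) = (3*(-3))*(4/3) = -9*4/3 = -12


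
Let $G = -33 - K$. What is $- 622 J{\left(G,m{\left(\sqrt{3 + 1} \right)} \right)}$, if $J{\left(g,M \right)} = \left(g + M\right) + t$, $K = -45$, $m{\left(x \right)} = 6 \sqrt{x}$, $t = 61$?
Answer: $-45406 - 3732 \sqrt{2} \approx -50684.0$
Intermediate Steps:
$G = 12$ ($G = -33 - -45 = -33 + 45 = 12$)
$J{\left(g,M \right)} = 61 + M + g$ ($J{\left(g,M \right)} = \left(g + M\right) + 61 = \left(M + g\right) + 61 = 61 + M + g$)
$- 622 J{\left(G,m{\left(\sqrt{3 + 1} \right)} \right)} = - 622 \left(61 + 6 \sqrt{\sqrt{3 + 1}} + 12\right) = - 622 \left(61 + 6 \sqrt{\sqrt{4}} + 12\right) = - 622 \left(61 + 6 \sqrt{2} + 12\right) = - 622 \left(73 + 6 \sqrt{2}\right) = -45406 - 3732 \sqrt{2}$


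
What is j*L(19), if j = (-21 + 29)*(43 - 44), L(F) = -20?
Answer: 160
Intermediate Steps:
j = -8 (j = 8*(-1) = -8)
j*L(19) = -8*(-20) = 160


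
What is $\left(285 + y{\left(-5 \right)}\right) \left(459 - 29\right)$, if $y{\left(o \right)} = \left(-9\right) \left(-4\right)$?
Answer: $138030$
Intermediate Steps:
$y{\left(o \right)} = 36$
$\left(285 + y{\left(-5 \right)}\right) \left(459 - 29\right) = \left(285 + 36\right) \left(459 - 29\right) = 321 \cdot 430 = 138030$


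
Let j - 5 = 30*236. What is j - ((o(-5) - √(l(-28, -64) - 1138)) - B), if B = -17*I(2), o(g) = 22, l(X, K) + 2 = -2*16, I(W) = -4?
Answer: 7131 + 2*I*√293 ≈ 7131.0 + 34.234*I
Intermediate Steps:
l(X, K) = -34 (l(X, K) = -2 - 2*16 = -2 - 32 = -34)
B = 68 (B = -17*(-4) = 68)
j = 7085 (j = 5 + 30*236 = 5 + 7080 = 7085)
j - ((o(-5) - √(l(-28, -64) - 1138)) - B) = 7085 - ((22 - √(-34 - 1138)) - 1*68) = 7085 - ((22 - √(-1172)) - 68) = 7085 - ((22 - 2*I*√293) - 68) = 7085 - (-46 - 2*I*√293) = 7085 + (46 + 2*I*√293) = 7131 + 2*I*√293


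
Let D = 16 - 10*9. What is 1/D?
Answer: -1/74 ≈ -0.013514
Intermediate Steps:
D = -74 (D = 16 - 90 = -74)
1/D = 1/(-74) = -1/74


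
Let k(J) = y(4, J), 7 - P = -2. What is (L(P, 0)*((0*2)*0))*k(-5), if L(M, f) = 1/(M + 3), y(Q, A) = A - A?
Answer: 0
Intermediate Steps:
y(Q, A) = 0
P = 9 (P = 7 - 1*(-2) = 7 + 2 = 9)
L(M, f) = 1/(3 + M)
k(J) = 0
(L(P, 0)*((0*2)*0))*k(-5) = (((0*2)*0)/(3 + 9))*0 = ((0*0)/12)*0 = ((1/12)*0)*0 = 0*0 = 0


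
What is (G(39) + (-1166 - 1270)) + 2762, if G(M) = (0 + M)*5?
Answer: 521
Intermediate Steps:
G(M) = 5*M (G(M) = M*5 = 5*M)
(G(39) + (-1166 - 1270)) + 2762 = (5*39 + (-1166 - 1270)) + 2762 = (195 - 2436) + 2762 = -2241 + 2762 = 521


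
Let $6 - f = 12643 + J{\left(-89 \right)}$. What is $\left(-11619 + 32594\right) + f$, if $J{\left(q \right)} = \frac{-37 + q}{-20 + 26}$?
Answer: $8359$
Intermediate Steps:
$J{\left(q \right)} = - \frac{37}{6} + \frac{q}{6}$ ($J{\left(q \right)} = \frac{-37 + q}{6} = \left(-37 + q\right) \frac{1}{6} = - \frac{37}{6} + \frac{q}{6}$)
$f = -12616$ ($f = 6 - \left(12643 + \left(- \frac{37}{6} + \frac{1}{6} \left(-89\right)\right)\right) = 6 - \left(12643 - 21\right) = 6 - 12622 = -12616$)
$\left(-11619 + 32594\right) + f = \left(-11619 + 32594\right) - 12616 = 20975 - 12616 = 8359$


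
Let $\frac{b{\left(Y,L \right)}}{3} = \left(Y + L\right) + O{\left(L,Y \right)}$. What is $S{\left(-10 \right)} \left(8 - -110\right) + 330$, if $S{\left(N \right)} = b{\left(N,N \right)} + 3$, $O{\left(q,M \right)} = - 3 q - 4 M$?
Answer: $18384$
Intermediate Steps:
$O{\left(q,M \right)} = - 4 M - 3 q$
$b{\left(Y,L \right)} = - 9 Y - 6 L$ ($b{\left(Y,L \right)} = 3 \left(\left(Y + L\right) - \left(3 L + 4 Y\right)\right) = 3 \left(\left(L + Y\right) - \left(3 L + 4 Y\right)\right) = 3 \left(- 3 Y - 2 L\right) = - 9 Y - 6 L$)
$S{\left(N \right)} = 3 - 15 N$ ($S{\left(N \right)} = \left(- 9 N - 6 N\right) + 3 = - 15 N + 3 = 3 - 15 N$)
$S{\left(-10 \right)} \left(8 - -110\right) + 330 = \left(3 - -150\right) \left(8 - -110\right) + 330 = \left(3 + 150\right) \left(8 + 110\right) + 330 = 153 \cdot 118 + 330 = 18054 + 330 = 18384$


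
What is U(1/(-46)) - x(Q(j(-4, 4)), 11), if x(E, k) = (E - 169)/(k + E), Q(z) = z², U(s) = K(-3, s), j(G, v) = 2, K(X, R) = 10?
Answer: 21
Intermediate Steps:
U(s) = 10
x(E, k) = (-169 + E)/(E + k)
U(1/(-46)) - x(Q(j(-4, 4)), 11) = 10 - (-169 + 2²)/(2² + 11) = 10 - (-169 + 4)/(4 + 11) = 10 - (-165)/15 = 10 - 1*(-11) = 10 + 11 = 21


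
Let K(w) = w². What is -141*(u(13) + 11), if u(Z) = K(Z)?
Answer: -25380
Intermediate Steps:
u(Z) = Z²
-141*(u(13) + 11) = -141*(13² + 11) = -141*(169 + 11) = -141*180 = -25380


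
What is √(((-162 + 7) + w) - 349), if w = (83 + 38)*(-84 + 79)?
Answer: I*√1109 ≈ 33.302*I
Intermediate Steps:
w = -605 (w = 121*(-5) = -605)
√(((-162 + 7) + w) - 349) = √(((-162 + 7) - 605) - 349) = √((-155 - 605) - 349) = √(-760 - 349) = √(-1109) = I*√1109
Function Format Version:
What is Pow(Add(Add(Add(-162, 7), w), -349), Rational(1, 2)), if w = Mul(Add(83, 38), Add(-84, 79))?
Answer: Mul(I, Pow(1109, Rational(1, 2))) ≈ Mul(33.302, I)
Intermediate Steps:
w = -605 (w = Mul(121, -5) = -605)
Pow(Add(Add(Add(-162, 7), w), -349), Rational(1, 2)) = Pow(Add(Add(Add(-162, 7), -605), -349), Rational(1, 2)) = Pow(Add(Add(-155, -605), -349), Rational(1, 2)) = Pow(Add(-760, -349), Rational(1, 2)) = Pow(-1109, Rational(1, 2)) = Mul(I, Pow(1109, Rational(1, 2)))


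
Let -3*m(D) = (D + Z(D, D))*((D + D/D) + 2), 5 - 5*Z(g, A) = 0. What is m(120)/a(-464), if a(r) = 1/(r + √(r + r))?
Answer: 2301904 - 19844*I*√58 ≈ 2.3019e+6 - 1.5113e+5*I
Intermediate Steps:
Z(g, A) = 1 (Z(g, A) = 1 - ⅕*0 = 1 + 0 = 1)
a(r) = 1/(r + √2*√r) (a(r) = 1/(r + √(2*r)) = 1/(r + √2*√r))
m(D) = -(1 + D)*(3 + D)/3 (m(D) = -(D + 1)*((D + D/D) + 2)/3 = -(1 + D)*((D + 1) + 2)/3 = -(1 + D)*((1 + D) + 2)/3 = -(1 + D)*(3 + D)/3)
m(120)/a(-464) = (-1 - 4/3*120 - ⅓*120²)/(1/(-464 + √2*√(-464))) = (-1 - 160 - ⅓*14400)/(1/(-464 + √2*(4*I*√29))) = (-1 - 160 - 4800)/(1/(-464 + 4*I*√58)) = -4961*(-464 + 4*I*√58) = 2301904 - 19844*I*√58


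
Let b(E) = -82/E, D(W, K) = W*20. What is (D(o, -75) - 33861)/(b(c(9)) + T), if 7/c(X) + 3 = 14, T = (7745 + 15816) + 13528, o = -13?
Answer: -238847/258721 ≈ -0.92318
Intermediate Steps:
T = 37089 (T = 23561 + 13528 = 37089)
D(W, K) = 20*W
c(X) = 7/11 (c(X) = 7/(-3 + 14) = 7/11)
(D(o, -75) - 33861)/(b(c(9)) + T) = (20*(-13) - 33861)/(-82/7/11 + 37089) = (-260 - 33861)/(-82*11/7 + 37089) = -34121/(-902/7 + 37089) = -34121/258721/7 = -34121*7/258721 = -238847/258721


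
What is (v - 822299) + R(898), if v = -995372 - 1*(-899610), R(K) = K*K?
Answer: -111657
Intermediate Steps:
R(K) = K²
v = -95762 (v = -995372 + 899610 = -95762)
(v - 822299) + R(898) = (-95762 - 822299) + 898² = -918061 + 806404 = -111657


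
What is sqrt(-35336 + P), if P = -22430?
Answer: I*sqrt(57766) ≈ 240.35*I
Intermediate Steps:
sqrt(-35336 + P) = sqrt(-35336 - 22430) = sqrt(-57766) = I*sqrt(57766)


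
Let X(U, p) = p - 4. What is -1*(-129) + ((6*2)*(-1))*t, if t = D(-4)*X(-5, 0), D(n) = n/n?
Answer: 177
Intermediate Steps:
X(U, p) = -4 + p
D(n) = 1
t = -4 (t = 1*(-4 + 0) = 1*(-4) = -4)
-1*(-129) + ((6*2)*(-1))*t = -1*(-129) + ((6*2)*(-1))*(-4) = 129 + (12*(-1))*(-4) = 129 - 12*(-4) = 129 + 48 = 177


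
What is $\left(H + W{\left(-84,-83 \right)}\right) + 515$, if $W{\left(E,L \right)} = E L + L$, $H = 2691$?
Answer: $10095$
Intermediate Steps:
$W{\left(E,L \right)} = L + E L$
$\left(H + W{\left(-84,-83 \right)}\right) + 515 = \left(2691 - 83 \left(1 - 84\right)\right) + 515 = \left(2691 - -6889\right) + 515 = \left(2691 + 6889\right) + 515 = 9580 + 515 = 10095$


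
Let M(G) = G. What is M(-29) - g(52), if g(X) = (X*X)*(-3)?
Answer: 8083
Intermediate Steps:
g(X) = -3*X² (g(X) = X²*(-3) = -3*X²)
M(-29) - g(52) = -29 - (-3)*52² = -29 - (-3)*2704 = -29 - 1*(-8112) = -29 + 8112 = 8083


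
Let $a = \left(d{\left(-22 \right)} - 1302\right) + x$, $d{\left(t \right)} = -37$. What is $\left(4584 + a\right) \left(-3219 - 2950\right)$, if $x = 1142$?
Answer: $-27063403$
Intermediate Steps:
$a = -197$ ($a = \left(-37 - 1302\right) + 1142 = -1339 + 1142 = -197$)
$\left(4584 + a\right) \left(-3219 - 2950\right) = \left(4584 - 197\right) \left(-3219 - 2950\right) = 4387 \left(-6169\right) = -27063403$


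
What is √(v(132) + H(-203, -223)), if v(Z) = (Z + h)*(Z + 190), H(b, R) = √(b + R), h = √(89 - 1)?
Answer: √(42504 + 644*√22 + I*√426) ≈ 213.36 + 0.0484*I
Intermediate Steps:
h = 2*√22 (h = √88 = 2*√22 ≈ 9.3808)
H(b, R) = √(R + b)
v(Z) = (190 + Z)*(Z + 2*√22) (v(Z) = (Z + 2*√22)*(Z + 190) = (Z + 2*√22)*(190 + Z) = (190 + Z)*(Z + 2*√22))
√(v(132) + H(-203, -223)) = √((132² + 190*132 + 380*√22 + 2*132*√22) + √(-223 - 203)) = √((17424 + 25080 + 380*√22 + 264*√22) + √(-426)) = √((42504 + 644*√22) + I*√426) = √(42504 + 644*√22 + I*√426)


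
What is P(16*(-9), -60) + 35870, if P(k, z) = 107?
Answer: 35977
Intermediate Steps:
P(16*(-9), -60) + 35870 = 107 + 35870 = 35977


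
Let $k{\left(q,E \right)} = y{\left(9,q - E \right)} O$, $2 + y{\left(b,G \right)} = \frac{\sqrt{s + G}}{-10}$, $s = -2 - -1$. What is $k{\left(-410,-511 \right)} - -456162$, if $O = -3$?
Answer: $456171$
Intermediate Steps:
$s = -1$ ($s = -2 + 1 = -1$)
$y{\left(b,G \right)} = -2 - \frac{\sqrt{-1 + G}}{10}$ ($y{\left(b,G \right)} = -2 + \frac{\sqrt{-1 + G}}{-10} = -2 + \sqrt{-1 + G} \left(- \frac{1}{10}\right) = -2 - \frac{\sqrt{-1 + G}}{10}$)
$k{\left(q,E \right)} = 6 + \frac{3 \sqrt{-1 + q - E}}{10}$ ($k{\left(q,E \right)} = \left(-2 - \frac{\sqrt{-1 - \left(E - q\right)}}{10}\right) \left(-3\right) = \left(-2 - \frac{\sqrt{-1 + q - E}}{10}\right) \left(-3\right) = 6 + \frac{3 \sqrt{-1 + q - E}}{10}$)
$k{\left(-410,-511 \right)} - -456162 = \left(6 + \frac{3 \sqrt{-1 - 410 - -511}}{10}\right) - -456162 = \left(6 + \frac{3 \sqrt{-1 - 410 + 511}}{10}\right) + 456162 = \left(6 + \frac{3 \sqrt{100}}{10}\right) + 456162 = \left(6 + \frac{3}{10} \cdot 10\right) + 456162 = \left(6 + 3\right) + 456162 = 9 + 456162 = 456171$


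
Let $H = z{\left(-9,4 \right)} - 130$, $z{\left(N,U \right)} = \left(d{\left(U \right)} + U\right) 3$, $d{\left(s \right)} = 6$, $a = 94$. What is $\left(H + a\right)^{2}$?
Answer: $36$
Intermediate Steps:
$z{\left(N,U \right)} = 18 + 3 U$ ($z{\left(N,U \right)} = \left(6 + U\right) 3 = 18 + 3 U$)
$H = -100$ ($H = \left(18 + 3 \cdot 4\right) - 130 = \left(18 + 12\right) - 130 = 30 - 130 = -100$)
$\left(H + a\right)^{2} = \left(-100 + 94\right)^{2} = \left(-6\right)^{2} = 36$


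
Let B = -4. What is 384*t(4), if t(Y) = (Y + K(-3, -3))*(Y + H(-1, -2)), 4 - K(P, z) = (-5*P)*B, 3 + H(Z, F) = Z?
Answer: 0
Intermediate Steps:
H(Z, F) = -3 + Z
K(P, z) = 4 - 20*P (K(P, z) = 4 - (-5*P)*(-4) = 4 - 20*P)
t(Y) = (-4 + Y)*(64 + Y) (t(Y) = (Y + (4 - 20*(-3)))*(Y + (-3 - 1)) = (Y + (4 + 60))*(Y - 4) = (Y + 64)*(-4 + Y) = (64 + Y)*(-4 + Y) = (-4 + Y)*(64 + Y))
384*t(4) = 384*(-256 + 4² + 60*4) = 384*(-256 + 16 + 240) = 384*0 = 0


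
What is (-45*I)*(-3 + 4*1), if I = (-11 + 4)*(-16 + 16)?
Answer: 0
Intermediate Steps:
I = 0 (I = -7*0 = 0)
(-45*I)*(-3 + 4*1) = (-45*0)*(-3 + 4*1) = 0*(-3 + 4) = 0*1 = 0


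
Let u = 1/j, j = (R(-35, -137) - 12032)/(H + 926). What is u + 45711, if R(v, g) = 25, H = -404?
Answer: 548851455/12007 ≈ 45711.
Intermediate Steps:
j = -12007/522 (j = (25 - 12032)/(-404 + 926) = -12007/522 ≈ -23.002)
u = -522/12007 (u = 1/(-12007/522) = -522/12007 ≈ -0.043475)
u + 45711 = -522/12007 + 45711 = 548851455/12007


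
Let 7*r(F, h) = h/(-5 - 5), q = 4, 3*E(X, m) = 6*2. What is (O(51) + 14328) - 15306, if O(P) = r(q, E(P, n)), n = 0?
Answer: -34232/35 ≈ -978.06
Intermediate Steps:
E(X, m) = 4 (E(X, m) = (6*2)/3 = (⅓)*12 = 4)
r(F, h) = -h/70 (r(F, h) = (h/(-5 - 5))/7 = (h/(-10))/7 = (h*(-⅒))/7 = (-h/10)/7 = -h/70)
O(P) = -2/35 (O(P) = -1/70*4 = -2/35)
(O(51) + 14328) - 15306 = (-2/35 + 14328) - 15306 = 501478/35 - 15306 = -34232/35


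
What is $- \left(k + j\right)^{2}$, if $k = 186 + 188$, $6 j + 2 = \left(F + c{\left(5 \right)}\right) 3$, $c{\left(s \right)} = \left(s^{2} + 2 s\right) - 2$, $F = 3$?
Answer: $- \frac{1380625}{9} \approx -1.534 \cdot 10^{5}$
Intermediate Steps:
$c{\left(s \right)} = -2 + s^{2} + 2 s$
$j = \frac{53}{3}$ ($j = - \frac{1}{3} + \frac{\left(3 + \left(-2 + 5^{2} + 2 \cdot 5\right)\right) 3}{6} = - \frac{1}{3} + \frac{\left(3 + \left(-2 + 25 + 10\right)\right) 3}{6} = - \frac{1}{3} + \frac{\left(3 + 33\right) 3}{6} = - \frac{1}{3} + \frac{36 \cdot 3}{6} = - \frac{1}{3} + \frac{1}{6} \cdot 108 = - \frac{1}{3} + 18 = \frac{53}{3} \approx 17.667$)
$k = 374$
$- \left(k + j\right)^{2} = - \left(374 + \frac{53}{3}\right)^{2} = - \left(\frac{1175}{3}\right)^{2} = \left(-1\right) \frac{1380625}{9} = - \frac{1380625}{9}$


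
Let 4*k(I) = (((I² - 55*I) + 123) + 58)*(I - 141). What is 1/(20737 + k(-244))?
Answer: -4/28074797 ≈ -1.4248e-7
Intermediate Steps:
k(I) = (-141 + I)*(181 + I² - 55*I)/4 (k(I) = ((((I² - 55*I) + 123) + 58)*(I - 141))/4 = (((123 + I² - 55*I) + 58)*(-141 + I))/4 = ((181 + I² - 55*I)*(-141 + I))/4 = ((-141 + I)*(181 + I² - 55*I))/4 = (-141 + I)*(181 + I² - 55*I)/4)
1/(20737 + k(-244)) = 1/(20737 + (-25521/4 - 49*(-244)² + 1984*(-244) + (¼)*(-244)³)) = 1/(20737 + (-25521/4 - 49*59536 - 484096 + (¼)*(-14526784))) = 1/(20737 + (-25521/4 - 2917264 - 484096 - 3631696)) = 1/(20737 - 28157745/4) = 1/(-28074797/4) = -4/28074797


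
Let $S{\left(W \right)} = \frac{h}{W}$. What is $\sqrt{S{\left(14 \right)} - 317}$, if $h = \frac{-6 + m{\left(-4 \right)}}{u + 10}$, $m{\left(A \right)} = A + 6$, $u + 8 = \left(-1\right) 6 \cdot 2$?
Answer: $\frac{43 i \sqrt{210}}{35} \approx 17.804 i$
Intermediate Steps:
$u = -20$ ($u = -8 + \left(-1\right) 6 \cdot 2 = -8 - 12 = -20$)
$m{\left(A \right)} = 6 + A$
$h = \frac{2}{5}$ ($h = \frac{-6 + \left(6 - 4\right)}{-20 + 10} = \frac{-6 + 2}{-10} = \left(-4\right) \left(- \frac{1}{10}\right) = \frac{2}{5} \approx 0.4$)
$S{\left(W \right)} = \frac{2}{5 W}$
$\sqrt{S{\left(14 \right)} - 317} = \sqrt{\frac{2}{5 \cdot 14} - 317} = \sqrt{\frac{2}{5} \cdot \frac{1}{14} - 317} = \sqrt{\frac{1}{35} - 317} = \sqrt{- \frac{11094}{35}} = \frac{43 i \sqrt{210}}{35}$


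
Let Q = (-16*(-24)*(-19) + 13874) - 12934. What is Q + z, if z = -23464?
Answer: -29820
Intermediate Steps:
Q = -6356 (Q = (384*(-19) + 13874) - 12934 = (-7296 + 13874) - 12934 = 6578 - 12934 = -6356)
Q + z = -6356 - 23464 = -29820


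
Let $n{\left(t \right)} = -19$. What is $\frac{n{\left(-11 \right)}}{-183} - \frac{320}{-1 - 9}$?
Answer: $\frac{5875}{183} \approx 32.104$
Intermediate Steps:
$\frac{n{\left(-11 \right)}}{-183} - \frac{320}{-1 - 9} = - \frac{19}{-183} - \frac{320}{-1 - 9} = \left(-19\right) \left(- \frac{1}{183}\right) - \frac{320}{-10} = \frac{19}{183} - -32 = \frac{19}{183} + 32 = \frac{5875}{183}$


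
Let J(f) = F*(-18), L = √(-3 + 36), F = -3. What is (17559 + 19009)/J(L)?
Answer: 18284/27 ≈ 677.19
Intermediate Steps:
L = √33 ≈ 5.7446
J(f) = 54 (J(f) = -3*(-18) = 54)
(17559 + 19009)/J(L) = (17559 + 19009)/54 = 36568*(1/54) = 18284/27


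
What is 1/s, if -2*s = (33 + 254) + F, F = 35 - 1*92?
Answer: -1/115 ≈ -0.0086956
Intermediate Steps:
F = -57 (F = 35 - 92 = -57)
s = -115 (s = -((33 + 254) - 57)/2 = -(287 - 57)/2 = -½*230 = -115)
1/s = 1/(-115) = -1/115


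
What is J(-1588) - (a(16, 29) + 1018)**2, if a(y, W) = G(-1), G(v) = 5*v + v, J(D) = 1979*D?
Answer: -4166796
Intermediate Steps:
G(v) = 6*v
a(y, W) = -6 (a(y, W) = 6*(-1) = -6)
J(-1588) - (a(16, 29) + 1018)**2 = 1979*(-1588) - (-6 + 1018)**2 = -3142652 - 1*1012**2 = -3142652 - 1*1024144 = -3142652 - 1024144 = -4166796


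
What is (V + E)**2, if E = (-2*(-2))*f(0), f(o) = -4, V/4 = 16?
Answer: 2304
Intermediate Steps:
V = 64 (V = 4*16 = 64)
E = -16 (E = -2*(-2)*(-4) = 4*(-4) = -16)
(V + E)**2 = (64 - 16)**2 = 48**2 = 2304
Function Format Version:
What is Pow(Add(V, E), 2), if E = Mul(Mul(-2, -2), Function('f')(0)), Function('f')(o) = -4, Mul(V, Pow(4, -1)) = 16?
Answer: 2304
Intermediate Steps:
V = 64 (V = Mul(4, 16) = 64)
E = -16 (E = Mul(Mul(-2, -2), -4) = Mul(4, -4) = -16)
Pow(Add(V, E), 2) = Pow(Add(64, -16), 2) = Pow(48, 2) = 2304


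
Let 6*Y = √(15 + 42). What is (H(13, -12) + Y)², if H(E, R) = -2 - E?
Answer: (90 - √57)²/36 ≈ 188.83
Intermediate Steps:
Y = √57/6 (Y = √(15 + 42)/6 = √57/6 ≈ 1.2583)
(H(13, -12) + Y)² = ((-2 - 1*13) + √57/6)² = ((-2 - 13) + √57/6)² = (-15 + √57/6)²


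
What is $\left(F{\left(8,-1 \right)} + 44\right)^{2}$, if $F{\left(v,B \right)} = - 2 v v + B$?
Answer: $7225$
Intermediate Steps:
$F{\left(v,B \right)} = B - 2 v^{2}$ ($F{\left(v,B \right)} = - 2 v^{2} + B = B - 2 v^{2}$)
$\left(F{\left(8,-1 \right)} + 44\right)^{2} = \left(\left(-1 - 2 \cdot 8^{2}\right) + 44\right)^{2} = \left(\left(-1 - 128\right) + 44\right)^{2} = \left(-129 + 44\right)^{2} = \left(-85\right)^{2} = 7225$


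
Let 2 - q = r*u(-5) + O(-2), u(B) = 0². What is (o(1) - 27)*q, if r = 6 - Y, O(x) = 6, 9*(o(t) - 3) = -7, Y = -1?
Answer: 892/9 ≈ 99.111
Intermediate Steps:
u(B) = 0
o(t) = 20/9 (o(t) = 3 + (⅑)*(-7) = 3 - 7/9 = 20/9)
r = 7 (r = 6 - 1*(-1) = 6 + 1 = 7)
q = -4 (q = 2 - (7*0 + 6) = 2 - (0 + 6) = 2 - 1*6 = 2 - 6 = -4)
(o(1) - 27)*q = (20/9 - 27)*(-4) = -223/9*(-4) = 892/9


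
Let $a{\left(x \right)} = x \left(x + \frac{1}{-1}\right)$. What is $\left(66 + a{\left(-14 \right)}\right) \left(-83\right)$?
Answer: $-22908$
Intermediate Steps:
$a{\left(x \right)} = x \left(-1 + x\right)$ ($a{\left(x \right)} = x \left(x - 1\right) = x \left(-1 + x\right)$)
$\left(66 + a{\left(-14 \right)}\right) \left(-83\right) = \left(66 - 14 \left(-1 - 14\right)\right) \left(-83\right) = \left(66 - -210\right) \left(-83\right) = \left(66 + 210\right) \left(-83\right) = 276 \left(-83\right) = -22908$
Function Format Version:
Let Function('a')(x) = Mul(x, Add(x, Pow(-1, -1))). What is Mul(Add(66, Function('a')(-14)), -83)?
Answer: -22908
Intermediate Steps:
Function('a')(x) = Mul(x, Add(-1, x)) (Function('a')(x) = Mul(x, Add(x, -1)) = Mul(x, Add(-1, x)))
Mul(Add(66, Function('a')(-14)), -83) = Mul(Add(66, Mul(-14, Add(-1, -14))), -83) = Mul(Add(66, Mul(-14, -15)), -83) = Mul(Add(66, 210), -83) = Mul(276, -83) = -22908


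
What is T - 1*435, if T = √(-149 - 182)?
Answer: -435 + I*√331 ≈ -435.0 + 18.193*I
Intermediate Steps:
T = I*√331 (T = √(-331) = I*√331 ≈ 18.193*I)
T - 1*435 = I*√331 - 1*435 = I*√331 - 435 = -435 + I*√331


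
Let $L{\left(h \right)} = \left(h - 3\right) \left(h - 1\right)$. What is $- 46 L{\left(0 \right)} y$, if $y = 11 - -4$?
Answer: $-2070$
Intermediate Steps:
$y = 15$ ($y = 11 + 4 = 15$)
$L{\left(h \right)} = \left(-1 + h\right) \left(-3 + h\right)$ ($L{\left(h \right)} = \left(-3 + h\right) \left(-1 + h\right) = \left(-1 + h\right) \left(-3 + h\right)$)
$- 46 L{\left(0 \right)} y = - 46 \left(3 + 0^{2} - 0\right) 15 = - 46 \left(3 + 0 + 0\right) 15 = \left(-46\right) 3 \cdot 15 = \left(-138\right) 15 = -2070$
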